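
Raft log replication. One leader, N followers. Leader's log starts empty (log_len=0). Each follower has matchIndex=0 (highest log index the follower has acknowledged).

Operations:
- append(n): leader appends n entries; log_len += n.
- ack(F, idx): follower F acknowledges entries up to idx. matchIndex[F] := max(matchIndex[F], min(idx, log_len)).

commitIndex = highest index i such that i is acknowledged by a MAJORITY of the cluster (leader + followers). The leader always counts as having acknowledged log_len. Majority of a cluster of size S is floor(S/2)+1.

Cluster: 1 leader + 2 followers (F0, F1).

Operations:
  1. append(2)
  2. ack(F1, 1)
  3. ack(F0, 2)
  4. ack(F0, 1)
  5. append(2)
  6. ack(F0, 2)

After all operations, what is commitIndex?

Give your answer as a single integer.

Answer: 2

Derivation:
Op 1: append 2 -> log_len=2
Op 2: F1 acks idx 1 -> match: F0=0 F1=1; commitIndex=1
Op 3: F0 acks idx 2 -> match: F0=2 F1=1; commitIndex=2
Op 4: F0 acks idx 1 -> match: F0=2 F1=1; commitIndex=2
Op 5: append 2 -> log_len=4
Op 6: F0 acks idx 2 -> match: F0=2 F1=1; commitIndex=2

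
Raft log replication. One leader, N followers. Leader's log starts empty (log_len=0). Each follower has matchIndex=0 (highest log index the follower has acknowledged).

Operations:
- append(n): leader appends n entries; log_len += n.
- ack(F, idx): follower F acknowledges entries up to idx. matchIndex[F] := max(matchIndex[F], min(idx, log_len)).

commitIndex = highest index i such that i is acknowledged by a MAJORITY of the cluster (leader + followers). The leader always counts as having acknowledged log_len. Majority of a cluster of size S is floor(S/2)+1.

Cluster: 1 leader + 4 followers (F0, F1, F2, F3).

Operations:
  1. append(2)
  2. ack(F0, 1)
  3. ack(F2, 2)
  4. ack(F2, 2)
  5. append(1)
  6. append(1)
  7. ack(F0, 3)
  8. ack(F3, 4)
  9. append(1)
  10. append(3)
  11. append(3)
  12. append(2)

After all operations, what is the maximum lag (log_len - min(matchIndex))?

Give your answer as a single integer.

Op 1: append 2 -> log_len=2
Op 2: F0 acks idx 1 -> match: F0=1 F1=0 F2=0 F3=0; commitIndex=0
Op 3: F2 acks idx 2 -> match: F0=1 F1=0 F2=2 F3=0; commitIndex=1
Op 4: F2 acks idx 2 -> match: F0=1 F1=0 F2=2 F3=0; commitIndex=1
Op 5: append 1 -> log_len=3
Op 6: append 1 -> log_len=4
Op 7: F0 acks idx 3 -> match: F0=3 F1=0 F2=2 F3=0; commitIndex=2
Op 8: F3 acks idx 4 -> match: F0=3 F1=0 F2=2 F3=4; commitIndex=3
Op 9: append 1 -> log_len=5
Op 10: append 3 -> log_len=8
Op 11: append 3 -> log_len=11
Op 12: append 2 -> log_len=13

Answer: 13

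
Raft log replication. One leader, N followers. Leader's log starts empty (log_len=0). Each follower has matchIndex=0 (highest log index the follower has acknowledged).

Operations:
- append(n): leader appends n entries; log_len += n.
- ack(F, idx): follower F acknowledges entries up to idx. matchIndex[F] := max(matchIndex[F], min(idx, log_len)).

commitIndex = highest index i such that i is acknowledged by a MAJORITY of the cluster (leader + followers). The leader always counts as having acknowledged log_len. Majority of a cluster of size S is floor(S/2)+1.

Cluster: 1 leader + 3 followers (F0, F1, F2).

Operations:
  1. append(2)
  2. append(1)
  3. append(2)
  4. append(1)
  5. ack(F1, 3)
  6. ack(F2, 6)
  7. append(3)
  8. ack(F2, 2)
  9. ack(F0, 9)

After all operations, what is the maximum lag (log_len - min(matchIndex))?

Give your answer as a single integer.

Op 1: append 2 -> log_len=2
Op 2: append 1 -> log_len=3
Op 3: append 2 -> log_len=5
Op 4: append 1 -> log_len=6
Op 5: F1 acks idx 3 -> match: F0=0 F1=3 F2=0; commitIndex=0
Op 6: F2 acks idx 6 -> match: F0=0 F1=3 F2=6; commitIndex=3
Op 7: append 3 -> log_len=9
Op 8: F2 acks idx 2 -> match: F0=0 F1=3 F2=6; commitIndex=3
Op 9: F0 acks idx 9 -> match: F0=9 F1=3 F2=6; commitIndex=6

Answer: 6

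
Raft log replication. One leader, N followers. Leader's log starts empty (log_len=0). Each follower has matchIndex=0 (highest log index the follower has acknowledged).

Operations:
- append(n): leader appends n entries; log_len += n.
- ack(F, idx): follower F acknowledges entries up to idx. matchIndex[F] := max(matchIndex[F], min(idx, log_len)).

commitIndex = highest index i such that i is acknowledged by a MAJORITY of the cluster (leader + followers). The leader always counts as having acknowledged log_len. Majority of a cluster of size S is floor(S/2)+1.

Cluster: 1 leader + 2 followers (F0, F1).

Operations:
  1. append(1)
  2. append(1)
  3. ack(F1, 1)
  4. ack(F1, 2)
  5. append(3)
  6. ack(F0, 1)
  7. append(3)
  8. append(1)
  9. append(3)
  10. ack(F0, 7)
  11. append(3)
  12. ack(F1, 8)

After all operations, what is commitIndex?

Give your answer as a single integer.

Answer: 8

Derivation:
Op 1: append 1 -> log_len=1
Op 2: append 1 -> log_len=2
Op 3: F1 acks idx 1 -> match: F0=0 F1=1; commitIndex=1
Op 4: F1 acks idx 2 -> match: F0=0 F1=2; commitIndex=2
Op 5: append 3 -> log_len=5
Op 6: F0 acks idx 1 -> match: F0=1 F1=2; commitIndex=2
Op 7: append 3 -> log_len=8
Op 8: append 1 -> log_len=9
Op 9: append 3 -> log_len=12
Op 10: F0 acks idx 7 -> match: F0=7 F1=2; commitIndex=7
Op 11: append 3 -> log_len=15
Op 12: F1 acks idx 8 -> match: F0=7 F1=8; commitIndex=8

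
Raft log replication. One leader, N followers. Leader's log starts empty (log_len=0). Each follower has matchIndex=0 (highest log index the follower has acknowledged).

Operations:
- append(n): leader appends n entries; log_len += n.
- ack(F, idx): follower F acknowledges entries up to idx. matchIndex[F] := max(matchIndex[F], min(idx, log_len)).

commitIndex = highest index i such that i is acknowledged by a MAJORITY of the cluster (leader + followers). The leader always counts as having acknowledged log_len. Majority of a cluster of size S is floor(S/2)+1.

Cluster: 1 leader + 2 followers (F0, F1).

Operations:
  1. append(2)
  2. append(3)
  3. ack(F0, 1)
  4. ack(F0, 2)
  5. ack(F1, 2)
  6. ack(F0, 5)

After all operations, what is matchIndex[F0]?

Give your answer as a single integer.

Answer: 5

Derivation:
Op 1: append 2 -> log_len=2
Op 2: append 3 -> log_len=5
Op 3: F0 acks idx 1 -> match: F0=1 F1=0; commitIndex=1
Op 4: F0 acks idx 2 -> match: F0=2 F1=0; commitIndex=2
Op 5: F1 acks idx 2 -> match: F0=2 F1=2; commitIndex=2
Op 6: F0 acks idx 5 -> match: F0=5 F1=2; commitIndex=5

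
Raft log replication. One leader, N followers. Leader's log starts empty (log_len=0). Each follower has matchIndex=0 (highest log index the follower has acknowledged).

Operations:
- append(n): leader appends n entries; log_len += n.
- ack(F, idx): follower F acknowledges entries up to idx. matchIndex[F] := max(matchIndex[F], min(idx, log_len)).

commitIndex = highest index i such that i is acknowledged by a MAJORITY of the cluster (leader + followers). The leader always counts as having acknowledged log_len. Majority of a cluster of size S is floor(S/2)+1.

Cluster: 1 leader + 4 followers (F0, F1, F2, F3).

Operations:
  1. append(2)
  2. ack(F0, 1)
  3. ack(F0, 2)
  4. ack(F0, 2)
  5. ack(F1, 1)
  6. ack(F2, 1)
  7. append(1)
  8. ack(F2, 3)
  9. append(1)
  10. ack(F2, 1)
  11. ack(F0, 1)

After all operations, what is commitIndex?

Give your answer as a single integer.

Op 1: append 2 -> log_len=2
Op 2: F0 acks idx 1 -> match: F0=1 F1=0 F2=0 F3=0; commitIndex=0
Op 3: F0 acks idx 2 -> match: F0=2 F1=0 F2=0 F3=0; commitIndex=0
Op 4: F0 acks idx 2 -> match: F0=2 F1=0 F2=0 F3=0; commitIndex=0
Op 5: F1 acks idx 1 -> match: F0=2 F1=1 F2=0 F3=0; commitIndex=1
Op 6: F2 acks idx 1 -> match: F0=2 F1=1 F2=1 F3=0; commitIndex=1
Op 7: append 1 -> log_len=3
Op 8: F2 acks idx 3 -> match: F0=2 F1=1 F2=3 F3=0; commitIndex=2
Op 9: append 1 -> log_len=4
Op 10: F2 acks idx 1 -> match: F0=2 F1=1 F2=3 F3=0; commitIndex=2
Op 11: F0 acks idx 1 -> match: F0=2 F1=1 F2=3 F3=0; commitIndex=2

Answer: 2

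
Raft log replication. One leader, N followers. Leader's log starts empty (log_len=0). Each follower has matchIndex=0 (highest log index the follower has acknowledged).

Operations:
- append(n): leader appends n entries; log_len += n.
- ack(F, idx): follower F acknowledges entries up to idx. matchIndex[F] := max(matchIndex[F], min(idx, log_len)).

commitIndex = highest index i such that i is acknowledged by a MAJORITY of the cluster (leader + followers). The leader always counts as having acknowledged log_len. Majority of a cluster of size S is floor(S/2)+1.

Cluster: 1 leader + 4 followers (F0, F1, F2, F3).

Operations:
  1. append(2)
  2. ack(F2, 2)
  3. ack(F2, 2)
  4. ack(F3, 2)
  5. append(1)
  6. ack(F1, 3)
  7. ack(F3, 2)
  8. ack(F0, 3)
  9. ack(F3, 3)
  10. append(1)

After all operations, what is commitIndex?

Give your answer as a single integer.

Op 1: append 2 -> log_len=2
Op 2: F2 acks idx 2 -> match: F0=0 F1=0 F2=2 F3=0; commitIndex=0
Op 3: F2 acks idx 2 -> match: F0=0 F1=0 F2=2 F3=0; commitIndex=0
Op 4: F3 acks idx 2 -> match: F0=0 F1=0 F2=2 F3=2; commitIndex=2
Op 5: append 1 -> log_len=3
Op 6: F1 acks idx 3 -> match: F0=0 F1=3 F2=2 F3=2; commitIndex=2
Op 7: F3 acks idx 2 -> match: F0=0 F1=3 F2=2 F3=2; commitIndex=2
Op 8: F0 acks idx 3 -> match: F0=3 F1=3 F2=2 F3=2; commitIndex=3
Op 9: F3 acks idx 3 -> match: F0=3 F1=3 F2=2 F3=3; commitIndex=3
Op 10: append 1 -> log_len=4

Answer: 3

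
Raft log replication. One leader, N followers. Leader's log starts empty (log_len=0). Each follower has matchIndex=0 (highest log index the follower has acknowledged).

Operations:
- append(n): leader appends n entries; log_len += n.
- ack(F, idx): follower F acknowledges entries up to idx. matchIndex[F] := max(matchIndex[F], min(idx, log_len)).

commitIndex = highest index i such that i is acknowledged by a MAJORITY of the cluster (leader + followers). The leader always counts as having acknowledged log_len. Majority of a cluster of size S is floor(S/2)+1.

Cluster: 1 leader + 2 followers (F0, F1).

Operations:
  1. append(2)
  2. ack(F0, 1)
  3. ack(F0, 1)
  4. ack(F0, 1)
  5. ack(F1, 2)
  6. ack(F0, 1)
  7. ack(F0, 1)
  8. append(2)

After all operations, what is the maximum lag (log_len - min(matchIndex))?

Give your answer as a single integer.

Answer: 3

Derivation:
Op 1: append 2 -> log_len=2
Op 2: F0 acks idx 1 -> match: F0=1 F1=0; commitIndex=1
Op 3: F0 acks idx 1 -> match: F0=1 F1=0; commitIndex=1
Op 4: F0 acks idx 1 -> match: F0=1 F1=0; commitIndex=1
Op 5: F1 acks idx 2 -> match: F0=1 F1=2; commitIndex=2
Op 6: F0 acks idx 1 -> match: F0=1 F1=2; commitIndex=2
Op 7: F0 acks idx 1 -> match: F0=1 F1=2; commitIndex=2
Op 8: append 2 -> log_len=4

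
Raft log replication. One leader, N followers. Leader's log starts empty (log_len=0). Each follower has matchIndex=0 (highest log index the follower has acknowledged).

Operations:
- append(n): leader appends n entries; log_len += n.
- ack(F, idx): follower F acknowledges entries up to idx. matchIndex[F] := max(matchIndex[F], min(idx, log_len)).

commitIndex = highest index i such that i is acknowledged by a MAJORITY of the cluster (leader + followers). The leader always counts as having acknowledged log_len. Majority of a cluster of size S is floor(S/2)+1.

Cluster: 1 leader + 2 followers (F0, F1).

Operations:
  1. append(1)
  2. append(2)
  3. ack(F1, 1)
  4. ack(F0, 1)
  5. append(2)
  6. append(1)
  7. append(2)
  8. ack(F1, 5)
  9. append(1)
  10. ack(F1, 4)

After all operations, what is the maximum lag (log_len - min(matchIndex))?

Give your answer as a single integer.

Op 1: append 1 -> log_len=1
Op 2: append 2 -> log_len=3
Op 3: F1 acks idx 1 -> match: F0=0 F1=1; commitIndex=1
Op 4: F0 acks idx 1 -> match: F0=1 F1=1; commitIndex=1
Op 5: append 2 -> log_len=5
Op 6: append 1 -> log_len=6
Op 7: append 2 -> log_len=8
Op 8: F1 acks idx 5 -> match: F0=1 F1=5; commitIndex=5
Op 9: append 1 -> log_len=9
Op 10: F1 acks idx 4 -> match: F0=1 F1=5; commitIndex=5

Answer: 8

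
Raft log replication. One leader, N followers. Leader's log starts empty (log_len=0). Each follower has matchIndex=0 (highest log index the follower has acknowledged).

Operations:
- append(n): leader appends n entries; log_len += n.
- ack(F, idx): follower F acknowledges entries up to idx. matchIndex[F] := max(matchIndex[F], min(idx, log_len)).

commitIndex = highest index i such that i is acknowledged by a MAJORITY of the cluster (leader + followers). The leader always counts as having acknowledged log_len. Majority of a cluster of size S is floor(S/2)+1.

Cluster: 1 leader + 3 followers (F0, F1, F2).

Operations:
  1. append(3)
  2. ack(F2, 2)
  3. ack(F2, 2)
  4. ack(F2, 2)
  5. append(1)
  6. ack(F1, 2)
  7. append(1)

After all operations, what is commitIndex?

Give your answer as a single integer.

Op 1: append 3 -> log_len=3
Op 2: F2 acks idx 2 -> match: F0=0 F1=0 F2=2; commitIndex=0
Op 3: F2 acks idx 2 -> match: F0=0 F1=0 F2=2; commitIndex=0
Op 4: F2 acks idx 2 -> match: F0=0 F1=0 F2=2; commitIndex=0
Op 5: append 1 -> log_len=4
Op 6: F1 acks idx 2 -> match: F0=0 F1=2 F2=2; commitIndex=2
Op 7: append 1 -> log_len=5

Answer: 2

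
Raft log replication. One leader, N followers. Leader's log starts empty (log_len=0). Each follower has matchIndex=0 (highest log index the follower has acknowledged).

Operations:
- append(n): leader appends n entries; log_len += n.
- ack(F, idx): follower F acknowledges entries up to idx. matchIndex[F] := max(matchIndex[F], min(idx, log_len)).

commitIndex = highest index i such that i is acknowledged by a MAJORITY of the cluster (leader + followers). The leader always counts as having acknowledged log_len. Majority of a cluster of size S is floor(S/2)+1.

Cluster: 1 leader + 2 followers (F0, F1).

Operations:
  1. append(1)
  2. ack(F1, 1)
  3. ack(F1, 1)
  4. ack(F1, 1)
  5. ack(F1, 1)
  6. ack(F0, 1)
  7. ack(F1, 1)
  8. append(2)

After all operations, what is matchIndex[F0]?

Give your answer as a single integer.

Answer: 1

Derivation:
Op 1: append 1 -> log_len=1
Op 2: F1 acks idx 1 -> match: F0=0 F1=1; commitIndex=1
Op 3: F1 acks idx 1 -> match: F0=0 F1=1; commitIndex=1
Op 4: F1 acks idx 1 -> match: F0=0 F1=1; commitIndex=1
Op 5: F1 acks idx 1 -> match: F0=0 F1=1; commitIndex=1
Op 6: F0 acks idx 1 -> match: F0=1 F1=1; commitIndex=1
Op 7: F1 acks idx 1 -> match: F0=1 F1=1; commitIndex=1
Op 8: append 2 -> log_len=3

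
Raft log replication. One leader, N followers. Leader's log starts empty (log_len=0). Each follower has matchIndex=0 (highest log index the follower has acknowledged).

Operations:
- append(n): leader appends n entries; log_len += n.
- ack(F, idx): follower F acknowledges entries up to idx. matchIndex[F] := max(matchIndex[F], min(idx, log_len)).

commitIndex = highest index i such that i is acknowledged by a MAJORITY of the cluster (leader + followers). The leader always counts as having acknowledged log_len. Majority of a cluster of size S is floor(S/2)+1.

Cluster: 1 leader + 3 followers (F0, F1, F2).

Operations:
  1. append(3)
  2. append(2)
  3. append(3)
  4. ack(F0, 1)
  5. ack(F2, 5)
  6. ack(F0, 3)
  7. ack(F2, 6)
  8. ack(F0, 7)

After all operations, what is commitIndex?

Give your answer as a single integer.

Answer: 6

Derivation:
Op 1: append 3 -> log_len=3
Op 2: append 2 -> log_len=5
Op 3: append 3 -> log_len=8
Op 4: F0 acks idx 1 -> match: F0=1 F1=0 F2=0; commitIndex=0
Op 5: F2 acks idx 5 -> match: F0=1 F1=0 F2=5; commitIndex=1
Op 6: F0 acks idx 3 -> match: F0=3 F1=0 F2=5; commitIndex=3
Op 7: F2 acks idx 6 -> match: F0=3 F1=0 F2=6; commitIndex=3
Op 8: F0 acks idx 7 -> match: F0=7 F1=0 F2=6; commitIndex=6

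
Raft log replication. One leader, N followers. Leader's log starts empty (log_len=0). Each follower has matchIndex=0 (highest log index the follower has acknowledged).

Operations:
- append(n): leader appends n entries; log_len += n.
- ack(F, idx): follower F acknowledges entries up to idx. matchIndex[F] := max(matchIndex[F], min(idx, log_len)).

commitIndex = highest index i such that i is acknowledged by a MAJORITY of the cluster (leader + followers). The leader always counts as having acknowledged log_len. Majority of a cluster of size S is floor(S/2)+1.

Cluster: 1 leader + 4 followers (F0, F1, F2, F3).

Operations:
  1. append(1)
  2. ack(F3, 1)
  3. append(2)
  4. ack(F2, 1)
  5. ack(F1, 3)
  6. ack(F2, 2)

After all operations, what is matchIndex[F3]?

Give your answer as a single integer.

Op 1: append 1 -> log_len=1
Op 2: F3 acks idx 1 -> match: F0=0 F1=0 F2=0 F3=1; commitIndex=0
Op 3: append 2 -> log_len=3
Op 4: F2 acks idx 1 -> match: F0=0 F1=0 F2=1 F3=1; commitIndex=1
Op 5: F1 acks idx 3 -> match: F0=0 F1=3 F2=1 F3=1; commitIndex=1
Op 6: F2 acks idx 2 -> match: F0=0 F1=3 F2=2 F3=1; commitIndex=2

Answer: 1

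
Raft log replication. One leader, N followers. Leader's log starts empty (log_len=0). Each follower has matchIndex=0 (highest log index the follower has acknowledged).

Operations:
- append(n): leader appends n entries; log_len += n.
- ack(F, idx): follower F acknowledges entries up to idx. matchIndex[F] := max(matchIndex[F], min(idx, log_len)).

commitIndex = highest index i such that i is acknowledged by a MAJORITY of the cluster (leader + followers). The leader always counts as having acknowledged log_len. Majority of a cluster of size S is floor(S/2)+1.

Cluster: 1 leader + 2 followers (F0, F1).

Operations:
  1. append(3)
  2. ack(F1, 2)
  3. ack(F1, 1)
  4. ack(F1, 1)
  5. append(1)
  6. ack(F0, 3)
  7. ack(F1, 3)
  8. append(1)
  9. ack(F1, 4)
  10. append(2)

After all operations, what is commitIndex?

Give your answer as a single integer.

Answer: 4

Derivation:
Op 1: append 3 -> log_len=3
Op 2: F1 acks idx 2 -> match: F0=0 F1=2; commitIndex=2
Op 3: F1 acks idx 1 -> match: F0=0 F1=2; commitIndex=2
Op 4: F1 acks idx 1 -> match: F0=0 F1=2; commitIndex=2
Op 5: append 1 -> log_len=4
Op 6: F0 acks idx 3 -> match: F0=3 F1=2; commitIndex=3
Op 7: F1 acks idx 3 -> match: F0=3 F1=3; commitIndex=3
Op 8: append 1 -> log_len=5
Op 9: F1 acks idx 4 -> match: F0=3 F1=4; commitIndex=4
Op 10: append 2 -> log_len=7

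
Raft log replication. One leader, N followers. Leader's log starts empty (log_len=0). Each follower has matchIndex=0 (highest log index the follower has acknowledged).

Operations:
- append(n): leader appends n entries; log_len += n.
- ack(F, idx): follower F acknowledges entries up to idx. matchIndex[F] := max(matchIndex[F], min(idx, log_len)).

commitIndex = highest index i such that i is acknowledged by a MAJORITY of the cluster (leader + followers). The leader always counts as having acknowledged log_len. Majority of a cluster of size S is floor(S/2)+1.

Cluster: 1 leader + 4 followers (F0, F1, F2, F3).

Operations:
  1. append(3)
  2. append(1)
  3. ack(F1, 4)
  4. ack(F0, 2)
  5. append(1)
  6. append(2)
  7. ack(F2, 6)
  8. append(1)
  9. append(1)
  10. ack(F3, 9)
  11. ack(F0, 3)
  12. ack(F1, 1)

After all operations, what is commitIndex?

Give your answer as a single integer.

Answer: 6

Derivation:
Op 1: append 3 -> log_len=3
Op 2: append 1 -> log_len=4
Op 3: F1 acks idx 4 -> match: F0=0 F1=4 F2=0 F3=0; commitIndex=0
Op 4: F0 acks idx 2 -> match: F0=2 F1=4 F2=0 F3=0; commitIndex=2
Op 5: append 1 -> log_len=5
Op 6: append 2 -> log_len=7
Op 7: F2 acks idx 6 -> match: F0=2 F1=4 F2=6 F3=0; commitIndex=4
Op 8: append 1 -> log_len=8
Op 9: append 1 -> log_len=9
Op 10: F3 acks idx 9 -> match: F0=2 F1=4 F2=6 F3=9; commitIndex=6
Op 11: F0 acks idx 3 -> match: F0=3 F1=4 F2=6 F3=9; commitIndex=6
Op 12: F1 acks idx 1 -> match: F0=3 F1=4 F2=6 F3=9; commitIndex=6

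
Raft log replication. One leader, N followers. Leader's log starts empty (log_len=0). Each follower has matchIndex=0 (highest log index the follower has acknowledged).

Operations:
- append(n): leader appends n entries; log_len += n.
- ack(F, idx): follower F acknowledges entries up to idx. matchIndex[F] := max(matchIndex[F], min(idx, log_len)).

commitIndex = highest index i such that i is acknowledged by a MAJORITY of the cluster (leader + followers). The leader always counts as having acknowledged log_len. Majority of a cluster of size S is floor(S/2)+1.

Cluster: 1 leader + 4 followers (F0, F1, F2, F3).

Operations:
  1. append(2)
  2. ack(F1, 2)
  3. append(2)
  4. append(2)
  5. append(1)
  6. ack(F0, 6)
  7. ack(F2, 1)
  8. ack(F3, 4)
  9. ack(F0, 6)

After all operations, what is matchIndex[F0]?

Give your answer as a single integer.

Answer: 6

Derivation:
Op 1: append 2 -> log_len=2
Op 2: F1 acks idx 2 -> match: F0=0 F1=2 F2=0 F3=0; commitIndex=0
Op 3: append 2 -> log_len=4
Op 4: append 2 -> log_len=6
Op 5: append 1 -> log_len=7
Op 6: F0 acks idx 6 -> match: F0=6 F1=2 F2=0 F3=0; commitIndex=2
Op 7: F2 acks idx 1 -> match: F0=6 F1=2 F2=1 F3=0; commitIndex=2
Op 8: F3 acks idx 4 -> match: F0=6 F1=2 F2=1 F3=4; commitIndex=4
Op 9: F0 acks idx 6 -> match: F0=6 F1=2 F2=1 F3=4; commitIndex=4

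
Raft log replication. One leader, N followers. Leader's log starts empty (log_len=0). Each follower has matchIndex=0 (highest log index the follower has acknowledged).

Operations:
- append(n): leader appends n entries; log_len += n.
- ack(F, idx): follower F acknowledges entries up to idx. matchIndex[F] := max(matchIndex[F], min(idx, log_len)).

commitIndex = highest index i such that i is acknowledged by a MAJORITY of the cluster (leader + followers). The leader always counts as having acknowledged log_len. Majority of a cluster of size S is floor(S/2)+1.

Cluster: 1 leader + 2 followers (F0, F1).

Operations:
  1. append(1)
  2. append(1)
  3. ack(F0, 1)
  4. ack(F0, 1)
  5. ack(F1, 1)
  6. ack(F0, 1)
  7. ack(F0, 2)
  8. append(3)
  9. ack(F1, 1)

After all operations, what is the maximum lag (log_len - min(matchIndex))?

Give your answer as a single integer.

Op 1: append 1 -> log_len=1
Op 2: append 1 -> log_len=2
Op 3: F0 acks idx 1 -> match: F0=1 F1=0; commitIndex=1
Op 4: F0 acks idx 1 -> match: F0=1 F1=0; commitIndex=1
Op 5: F1 acks idx 1 -> match: F0=1 F1=1; commitIndex=1
Op 6: F0 acks idx 1 -> match: F0=1 F1=1; commitIndex=1
Op 7: F0 acks idx 2 -> match: F0=2 F1=1; commitIndex=2
Op 8: append 3 -> log_len=5
Op 9: F1 acks idx 1 -> match: F0=2 F1=1; commitIndex=2

Answer: 4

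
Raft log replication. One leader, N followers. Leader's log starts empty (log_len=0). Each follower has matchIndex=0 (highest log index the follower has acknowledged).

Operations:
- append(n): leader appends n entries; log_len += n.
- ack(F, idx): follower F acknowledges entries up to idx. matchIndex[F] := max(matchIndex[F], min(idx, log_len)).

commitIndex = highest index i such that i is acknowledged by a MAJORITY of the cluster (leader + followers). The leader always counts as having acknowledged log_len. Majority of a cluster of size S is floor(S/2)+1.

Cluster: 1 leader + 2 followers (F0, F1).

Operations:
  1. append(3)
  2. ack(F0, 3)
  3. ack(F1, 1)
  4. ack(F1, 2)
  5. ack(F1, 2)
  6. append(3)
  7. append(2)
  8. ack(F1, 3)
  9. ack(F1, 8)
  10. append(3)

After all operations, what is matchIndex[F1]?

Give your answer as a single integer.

Op 1: append 3 -> log_len=3
Op 2: F0 acks idx 3 -> match: F0=3 F1=0; commitIndex=3
Op 3: F1 acks idx 1 -> match: F0=3 F1=1; commitIndex=3
Op 4: F1 acks idx 2 -> match: F0=3 F1=2; commitIndex=3
Op 5: F1 acks idx 2 -> match: F0=3 F1=2; commitIndex=3
Op 6: append 3 -> log_len=6
Op 7: append 2 -> log_len=8
Op 8: F1 acks idx 3 -> match: F0=3 F1=3; commitIndex=3
Op 9: F1 acks idx 8 -> match: F0=3 F1=8; commitIndex=8
Op 10: append 3 -> log_len=11

Answer: 8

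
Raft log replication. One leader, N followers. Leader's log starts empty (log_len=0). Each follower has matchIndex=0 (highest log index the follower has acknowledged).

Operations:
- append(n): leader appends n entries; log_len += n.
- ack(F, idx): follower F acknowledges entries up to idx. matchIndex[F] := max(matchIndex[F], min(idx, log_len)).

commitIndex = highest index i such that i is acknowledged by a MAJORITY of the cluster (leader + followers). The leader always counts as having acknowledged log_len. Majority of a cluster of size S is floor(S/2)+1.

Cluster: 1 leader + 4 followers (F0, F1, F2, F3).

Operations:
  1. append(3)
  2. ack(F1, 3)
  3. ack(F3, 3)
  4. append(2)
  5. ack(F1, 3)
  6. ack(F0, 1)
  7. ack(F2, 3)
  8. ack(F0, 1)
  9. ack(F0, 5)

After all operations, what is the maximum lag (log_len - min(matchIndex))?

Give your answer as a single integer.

Op 1: append 3 -> log_len=3
Op 2: F1 acks idx 3 -> match: F0=0 F1=3 F2=0 F3=0; commitIndex=0
Op 3: F3 acks idx 3 -> match: F0=0 F1=3 F2=0 F3=3; commitIndex=3
Op 4: append 2 -> log_len=5
Op 5: F1 acks idx 3 -> match: F0=0 F1=3 F2=0 F3=3; commitIndex=3
Op 6: F0 acks idx 1 -> match: F0=1 F1=3 F2=0 F3=3; commitIndex=3
Op 7: F2 acks idx 3 -> match: F0=1 F1=3 F2=3 F3=3; commitIndex=3
Op 8: F0 acks idx 1 -> match: F0=1 F1=3 F2=3 F3=3; commitIndex=3
Op 9: F0 acks idx 5 -> match: F0=5 F1=3 F2=3 F3=3; commitIndex=3

Answer: 2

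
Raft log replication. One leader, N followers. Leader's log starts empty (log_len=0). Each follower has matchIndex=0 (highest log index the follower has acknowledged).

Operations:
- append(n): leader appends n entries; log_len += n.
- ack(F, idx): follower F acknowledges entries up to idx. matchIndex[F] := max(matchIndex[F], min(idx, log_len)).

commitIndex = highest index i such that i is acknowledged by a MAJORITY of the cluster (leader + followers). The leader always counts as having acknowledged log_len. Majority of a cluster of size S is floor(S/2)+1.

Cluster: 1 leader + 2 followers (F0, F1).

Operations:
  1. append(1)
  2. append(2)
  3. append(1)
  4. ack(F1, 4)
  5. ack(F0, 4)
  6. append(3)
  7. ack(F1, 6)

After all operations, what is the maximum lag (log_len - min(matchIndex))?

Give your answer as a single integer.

Op 1: append 1 -> log_len=1
Op 2: append 2 -> log_len=3
Op 3: append 1 -> log_len=4
Op 4: F1 acks idx 4 -> match: F0=0 F1=4; commitIndex=4
Op 5: F0 acks idx 4 -> match: F0=4 F1=4; commitIndex=4
Op 6: append 3 -> log_len=7
Op 7: F1 acks idx 6 -> match: F0=4 F1=6; commitIndex=6

Answer: 3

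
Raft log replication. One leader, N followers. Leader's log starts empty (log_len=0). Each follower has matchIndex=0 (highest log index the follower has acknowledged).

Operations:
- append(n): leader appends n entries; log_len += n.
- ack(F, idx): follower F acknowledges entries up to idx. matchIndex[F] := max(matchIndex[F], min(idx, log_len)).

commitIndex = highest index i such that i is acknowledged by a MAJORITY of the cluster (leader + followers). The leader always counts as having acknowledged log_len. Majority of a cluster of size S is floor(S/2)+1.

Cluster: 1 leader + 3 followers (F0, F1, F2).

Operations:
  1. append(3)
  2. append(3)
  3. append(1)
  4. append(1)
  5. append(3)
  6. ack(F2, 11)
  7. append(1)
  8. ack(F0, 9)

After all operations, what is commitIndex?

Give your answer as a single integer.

Op 1: append 3 -> log_len=3
Op 2: append 3 -> log_len=6
Op 3: append 1 -> log_len=7
Op 4: append 1 -> log_len=8
Op 5: append 3 -> log_len=11
Op 6: F2 acks idx 11 -> match: F0=0 F1=0 F2=11; commitIndex=0
Op 7: append 1 -> log_len=12
Op 8: F0 acks idx 9 -> match: F0=9 F1=0 F2=11; commitIndex=9

Answer: 9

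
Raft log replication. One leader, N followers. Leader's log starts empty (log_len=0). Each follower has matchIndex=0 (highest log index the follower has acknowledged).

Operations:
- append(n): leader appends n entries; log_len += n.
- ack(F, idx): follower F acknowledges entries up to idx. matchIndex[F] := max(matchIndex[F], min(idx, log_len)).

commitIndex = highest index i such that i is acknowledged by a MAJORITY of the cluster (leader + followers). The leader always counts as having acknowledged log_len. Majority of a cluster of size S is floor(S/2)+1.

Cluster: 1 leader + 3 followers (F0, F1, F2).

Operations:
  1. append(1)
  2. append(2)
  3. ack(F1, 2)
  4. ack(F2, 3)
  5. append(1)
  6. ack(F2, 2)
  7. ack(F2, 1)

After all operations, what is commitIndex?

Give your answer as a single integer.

Answer: 2

Derivation:
Op 1: append 1 -> log_len=1
Op 2: append 2 -> log_len=3
Op 3: F1 acks idx 2 -> match: F0=0 F1=2 F2=0; commitIndex=0
Op 4: F2 acks idx 3 -> match: F0=0 F1=2 F2=3; commitIndex=2
Op 5: append 1 -> log_len=4
Op 6: F2 acks idx 2 -> match: F0=0 F1=2 F2=3; commitIndex=2
Op 7: F2 acks idx 1 -> match: F0=0 F1=2 F2=3; commitIndex=2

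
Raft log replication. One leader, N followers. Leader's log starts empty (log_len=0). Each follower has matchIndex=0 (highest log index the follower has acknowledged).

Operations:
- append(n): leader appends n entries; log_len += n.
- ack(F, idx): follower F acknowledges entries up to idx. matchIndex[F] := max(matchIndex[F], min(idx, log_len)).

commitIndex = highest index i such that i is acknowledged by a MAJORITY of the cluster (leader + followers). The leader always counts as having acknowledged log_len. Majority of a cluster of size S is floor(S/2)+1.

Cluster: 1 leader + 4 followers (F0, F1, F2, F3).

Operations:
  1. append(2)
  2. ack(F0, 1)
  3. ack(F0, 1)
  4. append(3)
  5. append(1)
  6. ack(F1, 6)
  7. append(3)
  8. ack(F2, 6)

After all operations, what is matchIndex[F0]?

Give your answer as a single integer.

Answer: 1

Derivation:
Op 1: append 2 -> log_len=2
Op 2: F0 acks idx 1 -> match: F0=1 F1=0 F2=0 F3=0; commitIndex=0
Op 3: F0 acks idx 1 -> match: F0=1 F1=0 F2=0 F3=0; commitIndex=0
Op 4: append 3 -> log_len=5
Op 5: append 1 -> log_len=6
Op 6: F1 acks idx 6 -> match: F0=1 F1=6 F2=0 F3=0; commitIndex=1
Op 7: append 3 -> log_len=9
Op 8: F2 acks idx 6 -> match: F0=1 F1=6 F2=6 F3=0; commitIndex=6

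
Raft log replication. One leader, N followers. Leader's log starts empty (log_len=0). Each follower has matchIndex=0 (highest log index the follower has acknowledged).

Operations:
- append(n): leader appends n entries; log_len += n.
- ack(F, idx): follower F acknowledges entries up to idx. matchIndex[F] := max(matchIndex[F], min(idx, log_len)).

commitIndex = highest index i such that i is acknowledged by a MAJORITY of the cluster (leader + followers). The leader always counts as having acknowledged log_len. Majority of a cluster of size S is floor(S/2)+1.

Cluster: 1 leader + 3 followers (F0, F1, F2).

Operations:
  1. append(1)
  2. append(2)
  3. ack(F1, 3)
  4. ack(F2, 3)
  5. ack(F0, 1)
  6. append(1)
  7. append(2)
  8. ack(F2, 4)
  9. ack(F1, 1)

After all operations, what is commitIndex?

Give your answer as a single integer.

Op 1: append 1 -> log_len=1
Op 2: append 2 -> log_len=3
Op 3: F1 acks idx 3 -> match: F0=0 F1=3 F2=0; commitIndex=0
Op 4: F2 acks idx 3 -> match: F0=0 F1=3 F2=3; commitIndex=3
Op 5: F0 acks idx 1 -> match: F0=1 F1=3 F2=3; commitIndex=3
Op 6: append 1 -> log_len=4
Op 7: append 2 -> log_len=6
Op 8: F2 acks idx 4 -> match: F0=1 F1=3 F2=4; commitIndex=3
Op 9: F1 acks idx 1 -> match: F0=1 F1=3 F2=4; commitIndex=3

Answer: 3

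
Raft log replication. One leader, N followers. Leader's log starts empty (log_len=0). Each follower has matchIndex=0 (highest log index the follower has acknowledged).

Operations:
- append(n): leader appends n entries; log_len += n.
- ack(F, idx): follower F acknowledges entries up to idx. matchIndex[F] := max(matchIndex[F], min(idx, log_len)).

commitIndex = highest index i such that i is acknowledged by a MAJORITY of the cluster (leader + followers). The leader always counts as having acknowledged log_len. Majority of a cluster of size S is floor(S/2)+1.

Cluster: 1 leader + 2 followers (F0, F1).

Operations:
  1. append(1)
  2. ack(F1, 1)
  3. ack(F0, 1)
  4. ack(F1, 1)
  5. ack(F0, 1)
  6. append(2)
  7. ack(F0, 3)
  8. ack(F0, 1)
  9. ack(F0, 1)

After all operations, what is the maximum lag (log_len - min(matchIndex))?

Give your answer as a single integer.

Op 1: append 1 -> log_len=1
Op 2: F1 acks idx 1 -> match: F0=0 F1=1; commitIndex=1
Op 3: F0 acks idx 1 -> match: F0=1 F1=1; commitIndex=1
Op 4: F1 acks idx 1 -> match: F0=1 F1=1; commitIndex=1
Op 5: F0 acks idx 1 -> match: F0=1 F1=1; commitIndex=1
Op 6: append 2 -> log_len=3
Op 7: F0 acks idx 3 -> match: F0=3 F1=1; commitIndex=3
Op 8: F0 acks idx 1 -> match: F0=3 F1=1; commitIndex=3
Op 9: F0 acks idx 1 -> match: F0=3 F1=1; commitIndex=3

Answer: 2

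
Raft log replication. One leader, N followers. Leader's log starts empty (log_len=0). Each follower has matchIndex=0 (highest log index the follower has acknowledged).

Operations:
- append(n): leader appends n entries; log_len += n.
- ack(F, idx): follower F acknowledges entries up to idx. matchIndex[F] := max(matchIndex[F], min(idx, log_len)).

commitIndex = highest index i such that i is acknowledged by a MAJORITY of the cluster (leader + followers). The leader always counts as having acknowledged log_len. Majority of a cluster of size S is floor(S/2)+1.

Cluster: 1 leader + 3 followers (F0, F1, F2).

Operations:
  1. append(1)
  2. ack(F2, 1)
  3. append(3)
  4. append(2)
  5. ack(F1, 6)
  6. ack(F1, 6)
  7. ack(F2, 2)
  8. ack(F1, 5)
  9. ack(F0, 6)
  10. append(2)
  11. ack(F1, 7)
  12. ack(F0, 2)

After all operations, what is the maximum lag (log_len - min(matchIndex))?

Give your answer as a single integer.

Op 1: append 1 -> log_len=1
Op 2: F2 acks idx 1 -> match: F0=0 F1=0 F2=1; commitIndex=0
Op 3: append 3 -> log_len=4
Op 4: append 2 -> log_len=6
Op 5: F1 acks idx 6 -> match: F0=0 F1=6 F2=1; commitIndex=1
Op 6: F1 acks idx 6 -> match: F0=0 F1=6 F2=1; commitIndex=1
Op 7: F2 acks idx 2 -> match: F0=0 F1=6 F2=2; commitIndex=2
Op 8: F1 acks idx 5 -> match: F0=0 F1=6 F2=2; commitIndex=2
Op 9: F0 acks idx 6 -> match: F0=6 F1=6 F2=2; commitIndex=6
Op 10: append 2 -> log_len=8
Op 11: F1 acks idx 7 -> match: F0=6 F1=7 F2=2; commitIndex=6
Op 12: F0 acks idx 2 -> match: F0=6 F1=7 F2=2; commitIndex=6

Answer: 6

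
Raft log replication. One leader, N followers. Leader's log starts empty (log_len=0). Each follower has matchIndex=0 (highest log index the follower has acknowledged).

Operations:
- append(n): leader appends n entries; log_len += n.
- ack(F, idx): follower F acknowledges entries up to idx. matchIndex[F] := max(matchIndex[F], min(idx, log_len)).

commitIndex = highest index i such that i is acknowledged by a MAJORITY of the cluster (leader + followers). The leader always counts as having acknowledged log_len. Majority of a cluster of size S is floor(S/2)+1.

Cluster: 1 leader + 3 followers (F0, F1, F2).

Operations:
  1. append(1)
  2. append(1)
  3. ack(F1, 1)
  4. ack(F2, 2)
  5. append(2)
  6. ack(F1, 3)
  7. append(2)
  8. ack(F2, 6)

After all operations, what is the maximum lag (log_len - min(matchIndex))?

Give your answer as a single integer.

Answer: 6

Derivation:
Op 1: append 1 -> log_len=1
Op 2: append 1 -> log_len=2
Op 3: F1 acks idx 1 -> match: F0=0 F1=1 F2=0; commitIndex=0
Op 4: F2 acks idx 2 -> match: F0=0 F1=1 F2=2; commitIndex=1
Op 5: append 2 -> log_len=4
Op 6: F1 acks idx 3 -> match: F0=0 F1=3 F2=2; commitIndex=2
Op 7: append 2 -> log_len=6
Op 8: F2 acks idx 6 -> match: F0=0 F1=3 F2=6; commitIndex=3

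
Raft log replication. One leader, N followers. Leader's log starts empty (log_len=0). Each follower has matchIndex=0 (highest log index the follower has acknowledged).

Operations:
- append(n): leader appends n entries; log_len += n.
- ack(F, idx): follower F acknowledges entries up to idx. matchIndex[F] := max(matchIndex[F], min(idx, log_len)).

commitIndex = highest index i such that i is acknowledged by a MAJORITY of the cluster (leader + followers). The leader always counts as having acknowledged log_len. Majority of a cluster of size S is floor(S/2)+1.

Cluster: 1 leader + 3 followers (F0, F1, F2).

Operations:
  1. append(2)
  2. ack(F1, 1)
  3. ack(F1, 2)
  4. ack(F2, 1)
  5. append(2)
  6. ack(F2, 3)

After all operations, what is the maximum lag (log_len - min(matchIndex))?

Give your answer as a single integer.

Answer: 4

Derivation:
Op 1: append 2 -> log_len=2
Op 2: F1 acks idx 1 -> match: F0=0 F1=1 F2=0; commitIndex=0
Op 3: F1 acks idx 2 -> match: F0=0 F1=2 F2=0; commitIndex=0
Op 4: F2 acks idx 1 -> match: F0=0 F1=2 F2=1; commitIndex=1
Op 5: append 2 -> log_len=4
Op 6: F2 acks idx 3 -> match: F0=0 F1=2 F2=3; commitIndex=2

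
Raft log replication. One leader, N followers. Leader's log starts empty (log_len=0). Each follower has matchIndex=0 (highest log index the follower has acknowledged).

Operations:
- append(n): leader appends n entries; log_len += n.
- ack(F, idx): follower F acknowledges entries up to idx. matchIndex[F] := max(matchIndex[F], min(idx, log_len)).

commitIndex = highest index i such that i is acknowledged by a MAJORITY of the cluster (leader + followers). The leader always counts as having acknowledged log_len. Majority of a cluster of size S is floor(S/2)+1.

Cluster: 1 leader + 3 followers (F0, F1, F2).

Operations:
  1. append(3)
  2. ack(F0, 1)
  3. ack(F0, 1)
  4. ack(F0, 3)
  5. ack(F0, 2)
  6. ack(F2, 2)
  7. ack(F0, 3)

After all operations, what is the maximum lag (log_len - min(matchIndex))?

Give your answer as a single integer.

Op 1: append 3 -> log_len=3
Op 2: F0 acks idx 1 -> match: F0=1 F1=0 F2=0; commitIndex=0
Op 3: F0 acks idx 1 -> match: F0=1 F1=0 F2=0; commitIndex=0
Op 4: F0 acks idx 3 -> match: F0=3 F1=0 F2=0; commitIndex=0
Op 5: F0 acks idx 2 -> match: F0=3 F1=0 F2=0; commitIndex=0
Op 6: F2 acks idx 2 -> match: F0=3 F1=0 F2=2; commitIndex=2
Op 7: F0 acks idx 3 -> match: F0=3 F1=0 F2=2; commitIndex=2

Answer: 3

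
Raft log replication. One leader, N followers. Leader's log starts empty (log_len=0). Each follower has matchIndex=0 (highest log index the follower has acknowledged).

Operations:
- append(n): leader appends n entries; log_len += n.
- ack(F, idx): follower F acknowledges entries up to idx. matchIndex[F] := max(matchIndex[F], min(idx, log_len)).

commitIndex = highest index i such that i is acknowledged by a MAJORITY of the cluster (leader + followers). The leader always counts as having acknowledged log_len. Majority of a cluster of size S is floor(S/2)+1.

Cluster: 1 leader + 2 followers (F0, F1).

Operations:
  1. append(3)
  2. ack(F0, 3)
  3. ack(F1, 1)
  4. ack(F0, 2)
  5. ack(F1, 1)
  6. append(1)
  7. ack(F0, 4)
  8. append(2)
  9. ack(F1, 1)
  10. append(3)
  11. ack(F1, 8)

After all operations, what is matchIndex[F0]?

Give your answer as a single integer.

Answer: 4

Derivation:
Op 1: append 3 -> log_len=3
Op 2: F0 acks idx 3 -> match: F0=3 F1=0; commitIndex=3
Op 3: F1 acks idx 1 -> match: F0=3 F1=1; commitIndex=3
Op 4: F0 acks idx 2 -> match: F0=3 F1=1; commitIndex=3
Op 5: F1 acks idx 1 -> match: F0=3 F1=1; commitIndex=3
Op 6: append 1 -> log_len=4
Op 7: F0 acks idx 4 -> match: F0=4 F1=1; commitIndex=4
Op 8: append 2 -> log_len=6
Op 9: F1 acks idx 1 -> match: F0=4 F1=1; commitIndex=4
Op 10: append 3 -> log_len=9
Op 11: F1 acks idx 8 -> match: F0=4 F1=8; commitIndex=8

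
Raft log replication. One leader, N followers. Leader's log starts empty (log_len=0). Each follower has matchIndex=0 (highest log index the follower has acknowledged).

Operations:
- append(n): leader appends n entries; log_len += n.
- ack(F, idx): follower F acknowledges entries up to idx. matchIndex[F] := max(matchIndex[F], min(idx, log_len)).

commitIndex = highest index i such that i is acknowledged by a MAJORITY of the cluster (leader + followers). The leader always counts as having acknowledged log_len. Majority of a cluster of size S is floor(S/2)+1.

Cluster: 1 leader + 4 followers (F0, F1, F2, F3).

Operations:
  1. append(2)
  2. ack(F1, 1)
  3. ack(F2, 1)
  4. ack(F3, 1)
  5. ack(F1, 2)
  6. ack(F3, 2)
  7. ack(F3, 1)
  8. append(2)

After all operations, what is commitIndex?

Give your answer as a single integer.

Answer: 2

Derivation:
Op 1: append 2 -> log_len=2
Op 2: F1 acks idx 1 -> match: F0=0 F1=1 F2=0 F3=0; commitIndex=0
Op 3: F2 acks idx 1 -> match: F0=0 F1=1 F2=1 F3=0; commitIndex=1
Op 4: F3 acks idx 1 -> match: F0=0 F1=1 F2=1 F3=1; commitIndex=1
Op 5: F1 acks idx 2 -> match: F0=0 F1=2 F2=1 F3=1; commitIndex=1
Op 6: F3 acks idx 2 -> match: F0=0 F1=2 F2=1 F3=2; commitIndex=2
Op 7: F3 acks idx 1 -> match: F0=0 F1=2 F2=1 F3=2; commitIndex=2
Op 8: append 2 -> log_len=4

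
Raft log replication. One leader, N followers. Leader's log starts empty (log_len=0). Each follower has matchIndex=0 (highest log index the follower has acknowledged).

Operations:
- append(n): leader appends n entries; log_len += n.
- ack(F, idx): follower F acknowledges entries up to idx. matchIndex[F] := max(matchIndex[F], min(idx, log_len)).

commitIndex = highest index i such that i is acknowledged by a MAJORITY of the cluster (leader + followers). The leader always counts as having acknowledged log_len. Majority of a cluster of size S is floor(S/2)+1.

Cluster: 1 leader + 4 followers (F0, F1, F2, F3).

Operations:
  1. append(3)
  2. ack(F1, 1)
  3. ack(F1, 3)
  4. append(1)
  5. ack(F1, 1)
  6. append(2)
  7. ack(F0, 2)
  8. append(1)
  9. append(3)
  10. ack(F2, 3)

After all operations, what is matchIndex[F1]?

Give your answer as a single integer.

Answer: 3

Derivation:
Op 1: append 3 -> log_len=3
Op 2: F1 acks idx 1 -> match: F0=0 F1=1 F2=0 F3=0; commitIndex=0
Op 3: F1 acks idx 3 -> match: F0=0 F1=3 F2=0 F3=0; commitIndex=0
Op 4: append 1 -> log_len=4
Op 5: F1 acks idx 1 -> match: F0=0 F1=3 F2=0 F3=0; commitIndex=0
Op 6: append 2 -> log_len=6
Op 7: F0 acks idx 2 -> match: F0=2 F1=3 F2=0 F3=0; commitIndex=2
Op 8: append 1 -> log_len=7
Op 9: append 3 -> log_len=10
Op 10: F2 acks idx 3 -> match: F0=2 F1=3 F2=3 F3=0; commitIndex=3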